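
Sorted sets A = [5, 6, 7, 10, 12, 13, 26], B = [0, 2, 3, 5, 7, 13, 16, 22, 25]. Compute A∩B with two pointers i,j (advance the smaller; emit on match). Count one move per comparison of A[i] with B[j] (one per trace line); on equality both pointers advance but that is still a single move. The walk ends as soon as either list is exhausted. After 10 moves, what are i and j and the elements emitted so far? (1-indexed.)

i=7, j=8, emitted=[5, 7, 13]

[i=1,j=1] 5>0 → j++
[i=1,j=2] 5>2 → j++
[i=1,j=3] 5>3 → j++
[i=1,j=4] 5==5 emit → i++,j++
[i=2,j=5] 6<7 → i++
[i=3,j=5] 7==7 emit → i++,j++
[i=4,j=6] 10<13 → i++
[i=5,j=6] 12<13 → i++
[i=6,j=6] 13==13 emit → i++,j++
[i=7,j=7] 26>16 → j++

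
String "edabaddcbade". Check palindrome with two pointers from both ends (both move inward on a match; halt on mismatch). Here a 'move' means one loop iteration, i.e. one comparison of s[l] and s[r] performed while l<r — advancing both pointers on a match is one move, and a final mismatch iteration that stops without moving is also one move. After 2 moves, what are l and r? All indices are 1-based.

l=3, r=10

l=1 r=12: 'e'=='e', l++,r--
l=2 r=11: 'd'=='d', l++,r--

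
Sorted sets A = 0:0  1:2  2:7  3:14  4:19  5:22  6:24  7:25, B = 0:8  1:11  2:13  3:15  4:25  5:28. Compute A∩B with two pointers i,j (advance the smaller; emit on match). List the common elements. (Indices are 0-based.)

[i=0,j=0] 0<8 → i++
[i=1,j=0] 2<8 → i++
[i=2,j=0] 7<8 → i++
[i=3,j=0] 14>8 → j++
[i=3,j=1] 14>11 → j++
[i=3,j=2] 14>13 → j++
[i=3,j=3] 14<15 → i++
[i=4,j=3] 19>15 → j++
[i=4,j=4] 19<25 → i++
[i=5,j=4] 22<25 → i++
[i=6,j=4] 24<25 → i++
[i=7,j=4] 25==25 emit → i++,j++

intersection = [25]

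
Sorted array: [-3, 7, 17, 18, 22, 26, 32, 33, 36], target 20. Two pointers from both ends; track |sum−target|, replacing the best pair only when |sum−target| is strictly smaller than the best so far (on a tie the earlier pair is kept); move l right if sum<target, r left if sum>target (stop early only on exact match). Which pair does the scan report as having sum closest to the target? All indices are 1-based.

l=1 r=9: -3+36=33 d=13 *, r--
l=1 r=8: -3+33=30 d=10 *, r--
l=1 r=7: -3+32=29 d=9 *, r--
l=1 r=6: -3+26=23 d=3 *, r--
l=1 r=5: -3+22=19 d=1 *, l++
l=2 r=5: 7+22=29 d=9, r--
l=2 r=4: 7+18=25 d=5, r--
l=2 r=3: 7+17=24 d=4, r--

pair (-3, 22) with sum 19 (|Δ|=1)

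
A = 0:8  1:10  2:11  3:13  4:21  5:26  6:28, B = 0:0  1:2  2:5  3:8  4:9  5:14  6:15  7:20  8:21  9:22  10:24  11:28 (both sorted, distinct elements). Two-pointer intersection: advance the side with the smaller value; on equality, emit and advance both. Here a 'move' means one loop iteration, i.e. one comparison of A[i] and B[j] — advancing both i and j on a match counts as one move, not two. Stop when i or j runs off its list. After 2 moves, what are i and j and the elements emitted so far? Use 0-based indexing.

i=0 j=0: 8>0, j++
i=0 j=1: 8>2, j++

i=0, j=2, emitted=[]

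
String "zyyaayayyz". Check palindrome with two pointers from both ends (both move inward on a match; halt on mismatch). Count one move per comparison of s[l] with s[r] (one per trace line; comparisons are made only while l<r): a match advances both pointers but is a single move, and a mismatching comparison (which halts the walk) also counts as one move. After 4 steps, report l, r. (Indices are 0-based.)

l=4, r=5

[0,9] 'z'=='z' → l++,r--
[1,8] 'y'=='y' → l++,r--
[2,7] 'y'=='y' → l++,r--
[3,6] 'a'=='a' → l++,r--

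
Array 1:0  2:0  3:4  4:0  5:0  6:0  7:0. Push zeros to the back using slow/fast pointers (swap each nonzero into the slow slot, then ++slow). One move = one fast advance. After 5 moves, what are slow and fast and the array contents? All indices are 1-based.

slow=1 fast=1: a[fast]=0, fast++
slow=1 fast=2: a[fast]=0, fast++
slow=1 fast=3: a[fast]=4≠0 swap→a[1]=4, slow++,fast++
slow=2 fast=4: a[fast]=0, fast++
slow=2 fast=5: a[fast]=0, fast++

slow=2, fast=6, a=[4, 0, 0, 0, 0, 0, 0]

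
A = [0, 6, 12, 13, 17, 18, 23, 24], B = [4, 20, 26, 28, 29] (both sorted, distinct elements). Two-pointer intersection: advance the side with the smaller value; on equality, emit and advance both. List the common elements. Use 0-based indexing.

intersection = []

[i=0,j=0] 0<4 → i++
[i=1,j=0] 6>4 → j++
[i=1,j=1] 6<20 → i++
[i=2,j=1] 12<20 → i++
[i=3,j=1] 13<20 → i++
[i=4,j=1] 17<20 → i++
[i=5,j=1] 18<20 → i++
[i=6,j=1] 23>20 → j++
[i=6,j=2] 23<26 → i++
[i=7,j=2] 24<26 → i++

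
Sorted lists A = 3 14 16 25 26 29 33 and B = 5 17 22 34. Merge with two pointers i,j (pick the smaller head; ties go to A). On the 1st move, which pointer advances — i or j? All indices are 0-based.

i

[i=0,j=0] A[i]=3<=B[j]=5 take 3 → i++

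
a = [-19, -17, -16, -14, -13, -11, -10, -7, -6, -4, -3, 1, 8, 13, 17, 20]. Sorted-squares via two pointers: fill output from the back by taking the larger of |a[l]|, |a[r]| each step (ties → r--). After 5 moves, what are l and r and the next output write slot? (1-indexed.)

l=4, r=14, next write slot=11

l=1 r=16: |-19|<=|20| out[16]=400, r--
l=1 r=15: |-19|>|17| out[15]=361, l++
l=2 r=15: |-17|<=|17| out[14]=289, r--
l=2 r=14: |-17|>|13| out[13]=289, l++
l=3 r=14: |-16|>|13| out[12]=256, l++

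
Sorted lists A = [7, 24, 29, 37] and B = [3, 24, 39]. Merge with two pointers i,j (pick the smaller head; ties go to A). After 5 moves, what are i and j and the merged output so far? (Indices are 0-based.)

i=3, j=2, merged so far=[3, 7, 24, 24, 29]

i=0 j=0: A[i]=7>B[j]=3 take 3, j++
i=0 j=1: A[i]=7<=B[j]=24 take 7, i++
i=1 j=1: A[i]=24<=B[j]=24 take 24, i++
i=2 j=1: A[i]=29>B[j]=24 take 24, j++
i=2 j=2: A[i]=29<=B[j]=39 take 29, i++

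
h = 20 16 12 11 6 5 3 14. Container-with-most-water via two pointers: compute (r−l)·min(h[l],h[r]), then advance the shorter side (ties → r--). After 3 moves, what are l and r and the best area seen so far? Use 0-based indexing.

l=0, r=4, best area=98

[0,7] min(20,14)*7=98 best=98 * → r--
[0,6] min(20,3)*6=18 best=98 → r--
[0,5] min(20,5)*5=25 best=98 → r--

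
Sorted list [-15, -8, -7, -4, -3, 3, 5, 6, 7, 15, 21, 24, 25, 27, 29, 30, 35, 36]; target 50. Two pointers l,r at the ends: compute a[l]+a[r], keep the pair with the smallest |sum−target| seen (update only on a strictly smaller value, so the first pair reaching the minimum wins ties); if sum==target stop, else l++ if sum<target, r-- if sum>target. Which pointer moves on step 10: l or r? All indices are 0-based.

r

[0,17] -15+36=21 d=29 * → l++
[1,17] -8+36=28 d=22 * → l++
[2,17] -7+36=29 d=21 * → l++
[3,17] -4+36=32 d=18 * → l++
[4,17] -3+36=33 d=17 * → l++
[5,17] 3+36=39 d=11 * → l++
[6,17] 5+36=41 d=9 * → l++
[7,17] 6+36=42 d=8 * → l++
[8,17] 7+36=43 d=7 * → l++
[9,17] 15+36=51 d=1 * → r--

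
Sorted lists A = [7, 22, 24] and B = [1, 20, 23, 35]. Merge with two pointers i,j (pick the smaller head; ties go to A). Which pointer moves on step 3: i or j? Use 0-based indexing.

i=0 j=0: A[i]=7>B[j]=1 take 1, j++
i=0 j=1: A[i]=7<=B[j]=20 take 7, i++
i=1 j=1: A[i]=22>B[j]=20 take 20, j++

j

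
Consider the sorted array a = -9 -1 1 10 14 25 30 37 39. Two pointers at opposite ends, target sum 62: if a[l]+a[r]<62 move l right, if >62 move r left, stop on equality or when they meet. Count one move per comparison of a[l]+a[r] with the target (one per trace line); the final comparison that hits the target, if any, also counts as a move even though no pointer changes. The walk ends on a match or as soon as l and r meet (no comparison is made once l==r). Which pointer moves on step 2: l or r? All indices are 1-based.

l=1 r=9: -9+39=30 <62, l++
l=2 r=9: -1+39=38 <62, l++

l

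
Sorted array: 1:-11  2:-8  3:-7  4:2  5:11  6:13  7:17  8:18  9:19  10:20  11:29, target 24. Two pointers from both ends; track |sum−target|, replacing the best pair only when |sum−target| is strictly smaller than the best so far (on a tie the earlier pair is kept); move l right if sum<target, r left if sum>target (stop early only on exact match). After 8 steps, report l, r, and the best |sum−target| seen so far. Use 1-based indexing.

[1,11] -11+29=18 d=6 * → l++
[2,11] -8+29=21 d=3 * → l++
[3,11] -7+29=22 d=2 * → l++
[4,11] 2+29=31 d=7 → r--
[4,10] 2+20=22 d=2 → l++
[5,10] 11+20=31 d=7 → r--
[5,9] 11+19=30 d=6 → r--
[5,8] 11+18=29 d=5 → r--

l=5, r=7, best |Δ|=2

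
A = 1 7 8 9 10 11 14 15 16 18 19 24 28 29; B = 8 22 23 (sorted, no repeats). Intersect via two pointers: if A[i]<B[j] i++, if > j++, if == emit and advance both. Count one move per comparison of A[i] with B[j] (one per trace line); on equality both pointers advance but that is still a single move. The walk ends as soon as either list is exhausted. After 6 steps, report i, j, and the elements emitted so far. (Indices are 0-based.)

i=6, j=1, emitted=[8]

i=0 j=0: 1<8, i++
i=1 j=0: 7<8, i++
i=2 j=0: 8==8 emit, i++,j++
i=3 j=1: 9<22, i++
i=4 j=1: 10<22, i++
i=5 j=1: 11<22, i++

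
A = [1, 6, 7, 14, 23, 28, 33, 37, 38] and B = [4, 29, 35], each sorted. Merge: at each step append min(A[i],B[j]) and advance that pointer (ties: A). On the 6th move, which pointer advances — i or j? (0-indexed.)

i=0 j=0: A[i]=1<=B[j]=4 take 1, i++
i=1 j=0: A[i]=6>B[j]=4 take 4, j++
i=1 j=1: A[i]=6<=B[j]=29 take 6, i++
i=2 j=1: A[i]=7<=B[j]=29 take 7, i++
i=3 j=1: A[i]=14<=B[j]=29 take 14, i++
i=4 j=1: A[i]=23<=B[j]=29 take 23, i++

i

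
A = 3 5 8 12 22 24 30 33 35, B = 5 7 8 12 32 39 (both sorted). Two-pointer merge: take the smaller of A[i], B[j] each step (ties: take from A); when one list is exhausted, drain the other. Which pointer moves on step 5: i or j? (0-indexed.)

i=0 j=0: A[i]=3<=B[j]=5 take 3, i++
i=1 j=0: A[i]=5<=B[j]=5 take 5, i++
i=2 j=0: A[i]=8>B[j]=5 take 5, j++
i=2 j=1: A[i]=8>B[j]=7 take 7, j++
i=2 j=2: A[i]=8<=B[j]=8 take 8, i++

i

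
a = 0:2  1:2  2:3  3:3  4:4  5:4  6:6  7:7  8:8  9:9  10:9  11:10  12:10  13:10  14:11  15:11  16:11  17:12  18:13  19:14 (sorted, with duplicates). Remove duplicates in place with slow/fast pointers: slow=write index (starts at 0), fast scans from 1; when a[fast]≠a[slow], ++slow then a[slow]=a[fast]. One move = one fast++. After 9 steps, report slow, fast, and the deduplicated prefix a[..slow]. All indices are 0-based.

slow=0 fast=1: a[fast]=2=a[slow] dup, fast++
slow=0 fast=2: a[fast]=3≠a[slow]=2 write a[1]=3, slow++,fast++
slow=1 fast=3: a[fast]=3=a[slow] dup, fast++
slow=1 fast=4: a[fast]=4≠a[slow]=3 write a[2]=4, slow++,fast++
slow=2 fast=5: a[fast]=4=a[slow] dup, fast++
slow=2 fast=6: a[fast]=6≠a[slow]=4 write a[3]=6, slow++,fast++
slow=3 fast=7: a[fast]=7≠a[slow]=6 write a[4]=7, slow++,fast++
slow=4 fast=8: a[fast]=8≠a[slow]=7 write a[5]=8, slow++,fast++
slow=5 fast=9: a[fast]=9≠a[slow]=8 write a[6]=9, slow++,fast++

slow=6, fast=10, prefix=[2, 3, 4, 6, 7, 8, 9]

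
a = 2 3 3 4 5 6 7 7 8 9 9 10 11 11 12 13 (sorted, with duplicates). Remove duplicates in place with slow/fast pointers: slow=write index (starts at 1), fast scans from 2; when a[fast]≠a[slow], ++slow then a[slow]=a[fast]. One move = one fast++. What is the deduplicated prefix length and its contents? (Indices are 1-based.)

(s=1,f=2) a[fast]=3≠a[slow]=2 write a[2]=3 → slow++,fast++
(s=2,f=3) a[fast]=3=a[slow] dup → fast++
(s=2,f=4) a[fast]=4≠a[slow]=3 write a[3]=4 → slow++,fast++
(s=3,f=5) a[fast]=5≠a[slow]=4 write a[4]=5 → slow++,fast++
(s=4,f=6) a[fast]=6≠a[slow]=5 write a[5]=6 → slow++,fast++
(s=5,f=7) a[fast]=7≠a[slow]=6 write a[6]=7 → slow++,fast++
(s=6,f=8) a[fast]=7=a[slow] dup → fast++
(s=6,f=9) a[fast]=8≠a[slow]=7 write a[7]=8 → slow++,fast++
(s=7,f=10) a[fast]=9≠a[slow]=8 write a[8]=9 → slow++,fast++
(s=8,f=11) a[fast]=9=a[slow] dup → fast++
(s=8,f=12) a[fast]=10≠a[slow]=9 write a[9]=10 → slow++,fast++
(s=9,f=13) a[fast]=11≠a[slow]=10 write a[10]=11 → slow++,fast++
(s=10,f=14) a[fast]=11=a[slow] dup → fast++
(s=10,f=15) a[fast]=12≠a[slow]=11 write a[11]=12 → slow++,fast++
(s=11,f=16) a[fast]=13≠a[slow]=12 write a[12]=13 → slow++,fast++

length 12; prefix = [2, 3, 4, 5, 6, 7, 8, 9, 10, 11, 12, 13]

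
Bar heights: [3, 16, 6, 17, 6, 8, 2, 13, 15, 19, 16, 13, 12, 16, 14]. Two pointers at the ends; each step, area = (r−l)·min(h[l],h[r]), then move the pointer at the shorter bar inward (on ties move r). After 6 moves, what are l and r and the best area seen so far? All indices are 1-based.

l=1 r=15: min(3,14)*14=42 best=42 *, l++
l=2 r=15: min(16,14)*13=182 best=182 *, r--
l=2 r=14: min(16,16)*12=192 best=192 *, r--
l=2 r=13: min(16,12)*11=132 best=192, r--
l=2 r=12: min(16,13)*10=130 best=192, r--
l=2 r=11: min(16,16)*9=144 best=192, r--

l=2, r=10, best area=192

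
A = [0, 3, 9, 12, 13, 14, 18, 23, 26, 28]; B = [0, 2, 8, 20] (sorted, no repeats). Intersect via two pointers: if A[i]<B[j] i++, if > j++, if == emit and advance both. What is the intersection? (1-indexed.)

[i=1,j=1] 0==0 emit → i++,j++
[i=2,j=2] 3>2 → j++
[i=2,j=3] 3<8 → i++
[i=3,j=3] 9>8 → j++
[i=3,j=4] 9<20 → i++
[i=4,j=4] 12<20 → i++
[i=5,j=4] 13<20 → i++
[i=6,j=4] 14<20 → i++
[i=7,j=4] 18<20 → i++
[i=8,j=4] 23>20 → j++

intersection = [0]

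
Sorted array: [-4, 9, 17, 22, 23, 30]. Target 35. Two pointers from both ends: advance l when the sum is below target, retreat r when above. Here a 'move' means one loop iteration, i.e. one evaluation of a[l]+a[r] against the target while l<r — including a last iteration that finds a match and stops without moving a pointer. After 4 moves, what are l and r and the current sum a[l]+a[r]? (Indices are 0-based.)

[0,5] -4+30=26 <35 → l++
[1,5] 9+30=39 >35 → r--
[1,4] 9+23=32 <35 → l++
[2,4] 17+23=40 >35 → r--

l=2, r=3, sum=39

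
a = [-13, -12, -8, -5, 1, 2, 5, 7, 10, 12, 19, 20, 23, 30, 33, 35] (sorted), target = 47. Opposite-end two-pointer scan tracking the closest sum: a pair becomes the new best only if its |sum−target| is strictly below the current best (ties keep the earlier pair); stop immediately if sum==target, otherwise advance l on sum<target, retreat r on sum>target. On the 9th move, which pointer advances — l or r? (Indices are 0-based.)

l

l=0 r=15: -13+35=22 d=25 *, l++
l=1 r=15: -12+35=23 d=24 *, l++
l=2 r=15: -8+35=27 d=20 *, l++
l=3 r=15: -5+35=30 d=17 *, l++
l=4 r=15: 1+35=36 d=11 *, l++
l=5 r=15: 2+35=37 d=10 *, l++
l=6 r=15: 5+35=40 d=7 *, l++
l=7 r=15: 7+35=42 d=5 *, l++
l=8 r=15: 10+35=45 d=2 *, l++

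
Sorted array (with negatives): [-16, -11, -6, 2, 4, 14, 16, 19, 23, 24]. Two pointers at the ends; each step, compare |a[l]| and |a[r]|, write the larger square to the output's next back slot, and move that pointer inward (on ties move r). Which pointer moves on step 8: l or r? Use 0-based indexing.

l=0 r=9: |-16|<=|24| out[9]=576, r--
l=0 r=8: |-16|<=|23| out[8]=529, r--
l=0 r=7: |-16|<=|19| out[7]=361, r--
l=0 r=6: |-16|<=|16| out[6]=256, r--
l=0 r=5: |-16|>|14| out[5]=256, l++
l=1 r=5: |-11|<=|14| out[4]=196, r--
l=1 r=4: |-11|>|4| out[3]=121, l++
l=2 r=4: |-6|>|4| out[2]=36, l++

l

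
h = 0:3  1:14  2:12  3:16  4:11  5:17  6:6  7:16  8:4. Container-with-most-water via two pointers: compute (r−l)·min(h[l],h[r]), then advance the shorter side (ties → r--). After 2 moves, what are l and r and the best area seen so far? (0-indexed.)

l=0 r=8: min(3,4)*8=24 best=24 *, l++
l=1 r=8: min(14,4)*7=28 best=28 *, r--

l=1, r=7, best area=28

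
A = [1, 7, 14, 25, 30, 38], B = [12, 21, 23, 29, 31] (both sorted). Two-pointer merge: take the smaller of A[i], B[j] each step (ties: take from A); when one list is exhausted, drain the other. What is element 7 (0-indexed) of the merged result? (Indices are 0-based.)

[i=0,j=0] A[i]=1<=B[j]=12 take 1 → i++
[i=1,j=0] A[i]=7<=B[j]=12 take 7 → i++
[i=2,j=0] A[i]=14>B[j]=12 take 12 → j++
[i=2,j=1] A[i]=14<=B[j]=21 take 14 → i++
[i=3,j=1] A[i]=25>B[j]=21 take 21 → j++
[i=3,j=2] A[i]=25>B[j]=23 take 23 → j++
[i=3,j=3] A[i]=25<=B[j]=29 take 25 → i++
[i=4,j=3] A[i]=30>B[j]=29 take 29 → j++
[i=4,j=4] A[i]=30<=B[j]=31 take 30 → i++
[i=5,j=4] A[i]=38>B[j]=31 take 31 → j++
[i=5,j=5] B done, take A[i]=38 → i++

merged[7] = 29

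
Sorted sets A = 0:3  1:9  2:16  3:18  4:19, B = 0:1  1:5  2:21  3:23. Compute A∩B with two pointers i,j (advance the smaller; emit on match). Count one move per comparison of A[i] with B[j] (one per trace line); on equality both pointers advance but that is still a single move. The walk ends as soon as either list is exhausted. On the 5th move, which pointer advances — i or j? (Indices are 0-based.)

i=0 j=0: 3>1, j++
i=0 j=1: 3<5, i++
i=1 j=1: 9>5, j++
i=1 j=2: 9<21, i++
i=2 j=2: 16<21, i++

i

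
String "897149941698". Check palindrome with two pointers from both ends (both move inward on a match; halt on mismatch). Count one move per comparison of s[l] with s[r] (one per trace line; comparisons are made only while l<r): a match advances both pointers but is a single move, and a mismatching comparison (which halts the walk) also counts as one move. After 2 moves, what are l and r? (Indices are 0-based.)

l=2, r=9

l=0 r=11: '8'=='8', l++,r--
l=1 r=10: '9'=='9', l++,r--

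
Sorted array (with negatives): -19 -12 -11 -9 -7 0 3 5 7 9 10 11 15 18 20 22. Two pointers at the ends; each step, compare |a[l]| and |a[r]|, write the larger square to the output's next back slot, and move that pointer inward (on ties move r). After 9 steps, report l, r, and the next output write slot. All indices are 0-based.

l=0 r=15: |-19|<=|22| out[15]=484, r--
l=0 r=14: |-19|<=|20| out[14]=400, r--
l=0 r=13: |-19|>|18| out[13]=361, l++
l=1 r=13: |-12|<=|18| out[12]=324, r--
l=1 r=12: |-12|<=|15| out[11]=225, r--
l=1 r=11: |-12|>|11| out[10]=144, l++
l=2 r=11: |-11|<=|11| out[9]=121, r--
l=2 r=10: |-11|>|10| out[8]=121, l++
l=3 r=10: |-9|<=|10| out[7]=100, r--

l=3, r=9, next write slot=6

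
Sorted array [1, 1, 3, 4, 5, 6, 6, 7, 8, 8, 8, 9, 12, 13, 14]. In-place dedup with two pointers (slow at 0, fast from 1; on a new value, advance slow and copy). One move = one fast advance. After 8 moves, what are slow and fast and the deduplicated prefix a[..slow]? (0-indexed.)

slow=6, fast=9, prefix=[1, 3, 4, 5, 6, 7, 8]

(s=0,f=1) a[fast]=1=a[slow] dup → fast++
(s=0,f=2) a[fast]=3≠a[slow]=1 write a[1]=3 → slow++,fast++
(s=1,f=3) a[fast]=4≠a[slow]=3 write a[2]=4 → slow++,fast++
(s=2,f=4) a[fast]=5≠a[slow]=4 write a[3]=5 → slow++,fast++
(s=3,f=5) a[fast]=6≠a[slow]=5 write a[4]=6 → slow++,fast++
(s=4,f=6) a[fast]=6=a[slow] dup → fast++
(s=4,f=7) a[fast]=7≠a[slow]=6 write a[5]=7 → slow++,fast++
(s=5,f=8) a[fast]=8≠a[slow]=7 write a[6]=8 → slow++,fast++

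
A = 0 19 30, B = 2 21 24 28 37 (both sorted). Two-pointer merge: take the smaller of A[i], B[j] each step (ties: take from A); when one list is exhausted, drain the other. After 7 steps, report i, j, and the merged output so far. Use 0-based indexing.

i=3, j=4, merged so far=[0, 2, 19, 21, 24, 28, 30]

i=0 j=0: A[i]=0<=B[j]=2 take 0, i++
i=1 j=0: A[i]=19>B[j]=2 take 2, j++
i=1 j=1: A[i]=19<=B[j]=21 take 19, i++
i=2 j=1: A[i]=30>B[j]=21 take 21, j++
i=2 j=2: A[i]=30>B[j]=24 take 24, j++
i=2 j=3: A[i]=30>B[j]=28 take 28, j++
i=2 j=4: A[i]=30<=B[j]=37 take 30, i++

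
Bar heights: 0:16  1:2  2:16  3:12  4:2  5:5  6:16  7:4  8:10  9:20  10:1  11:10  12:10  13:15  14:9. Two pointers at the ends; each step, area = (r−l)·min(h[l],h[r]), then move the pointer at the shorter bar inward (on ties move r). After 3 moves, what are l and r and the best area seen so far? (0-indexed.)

l=0, r=11, best area=195

[0,14] min(16,9)*14=126 best=126 * → r--
[0,13] min(16,15)*13=195 best=195 * → r--
[0,12] min(16,10)*12=120 best=195 → r--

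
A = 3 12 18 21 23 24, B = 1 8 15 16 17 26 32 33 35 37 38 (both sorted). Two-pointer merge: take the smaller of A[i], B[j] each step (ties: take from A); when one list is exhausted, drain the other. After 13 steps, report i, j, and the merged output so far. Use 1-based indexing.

i=1 j=1: A[i]=3>B[j]=1 take 1, j++
i=1 j=2: A[i]=3<=B[j]=8 take 3, i++
i=2 j=2: A[i]=12>B[j]=8 take 8, j++
i=2 j=3: A[i]=12<=B[j]=15 take 12, i++
i=3 j=3: A[i]=18>B[j]=15 take 15, j++
i=3 j=4: A[i]=18>B[j]=16 take 16, j++
i=3 j=5: A[i]=18>B[j]=17 take 17, j++
i=3 j=6: A[i]=18<=B[j]=26 take 18, i++
i=4 j=6: A[i]=21<=B[j]=26 take 21, i++
i=5 j=6: A[i]=23<=B[j]=26 take 23, i++
i=6 j=6: A[i]=24<=B[j]=26 take 24, i++
i=7 j=6: A done, take B[j]=26, j++
i=7 j=7: A done, take B[j]=32, j++

i=7, j=8, merged so far=[1, 3, 8, 12, 15, 16, 17, 18, 21, 23, 24, 26, 32]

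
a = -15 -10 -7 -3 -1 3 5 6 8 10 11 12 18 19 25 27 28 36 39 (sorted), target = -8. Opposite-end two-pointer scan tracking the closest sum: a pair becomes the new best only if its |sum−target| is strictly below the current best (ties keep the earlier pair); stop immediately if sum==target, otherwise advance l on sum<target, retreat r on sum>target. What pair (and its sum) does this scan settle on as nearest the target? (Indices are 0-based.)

pair (-7, -1) with sum -8 (|Δ|=0)

[0,18] -15+39=24 d=32 * → r--
[0,17] -15+36=21 d=29 * → r--
[0,16] -15+28=13 d=21 * → r--
[0,15] -15+27=12 d=20 * → r--
[0,14] -15+25=10 d=18 * → r--
[0,13] -15+19=4 d=12 * → r--
[0,12] -15+18=3 d=11 * → r--
[0,11] -15+12=-3 d=5 * → r--
[0,10] -15+11=-4 d=4 * → r--
[0,9] -15+10=-5 d=3 * → r--
[0,8] -15+8=-7 d=1 * → r--
[0,7] -15+6=-9 d=1 → l++
[1,7] -10+6=-4 d=4 → r--
[1,6] -10+5=-5 d=3 → r--
[1,5] -10+3=-7 d=1 → r--
[1,4] -10+-1=-11 d=3 → l++
[2,4] -7+-1=-8 d=0 * → stop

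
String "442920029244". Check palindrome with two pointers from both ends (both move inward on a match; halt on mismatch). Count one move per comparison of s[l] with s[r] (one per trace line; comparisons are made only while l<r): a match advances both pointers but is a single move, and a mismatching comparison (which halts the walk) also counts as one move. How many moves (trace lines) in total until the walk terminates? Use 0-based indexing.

6 moves

[0,11] '4'=='4' → l++,r--
[1,10] '4'=='4' → l++,r--
[2,9] '2'=='2' → l++,r--
[3,8] '9'=='9' → l++,r--
[4,7] '2'=='2' → l++,r--
[5,6] '0'=='0' → l++,r--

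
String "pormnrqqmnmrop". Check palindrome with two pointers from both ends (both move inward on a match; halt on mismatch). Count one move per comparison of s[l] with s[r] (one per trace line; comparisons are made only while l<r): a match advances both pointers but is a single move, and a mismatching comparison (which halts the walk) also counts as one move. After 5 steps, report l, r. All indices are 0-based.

l=5, r=8

[0,13] 'p'=='p' → l++,r--
[1,12] 'o'=='o' → l++,r--
[2,11] 'r'=='r' → l++,r--
[3,10] 'm'=='m' → l++,r--
[4,9] 'n'=='n' → l++,r--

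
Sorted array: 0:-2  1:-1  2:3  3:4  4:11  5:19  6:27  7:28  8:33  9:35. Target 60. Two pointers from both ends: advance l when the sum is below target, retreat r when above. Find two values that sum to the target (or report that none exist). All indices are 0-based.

(27, 33)

l=0 r=9: -2+35=33 <60, l++
l=1 r=9: -1+35=34 <60, l++
l=2 r=9: 3+35=38 <60, l++
l=3 r=9: 4+35=39 <60, l++
l=4 r=9: 11+35=46 <60, l++
l=5 r=9: 19+35=54 <60, l++
l=6 r=9: 27+35=62 >60, r--
l=6 r=8: 27+33=60, found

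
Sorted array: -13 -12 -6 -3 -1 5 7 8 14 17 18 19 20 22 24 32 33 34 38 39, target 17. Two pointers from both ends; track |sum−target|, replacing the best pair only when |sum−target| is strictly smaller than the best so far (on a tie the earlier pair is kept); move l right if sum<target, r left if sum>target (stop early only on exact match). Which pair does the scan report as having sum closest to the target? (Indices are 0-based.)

pair (-3, 20) with sum 17 (|Δ|=0)

[0,19] -13+39=26 d=9 * → r--
[0,18] -13+38=25 d=8 * → r--
[0,17] -13+34=21 d=4 * → r--
[0,16] -13+33=20 d=3 * → r--
[0,15] -13+32=19 d=2 * → r--
[0,14] -13+24=11 d=6 → l++
[1,14] -12+24=12 d=5 → l++
[2,14] -6+24=18 d=1 * → r--
[2,13] -6+22=16 d=1 → l++
[3,13] -3+22=19 d=2 → r--
[3,12] -3+20=17 d=0 * → stop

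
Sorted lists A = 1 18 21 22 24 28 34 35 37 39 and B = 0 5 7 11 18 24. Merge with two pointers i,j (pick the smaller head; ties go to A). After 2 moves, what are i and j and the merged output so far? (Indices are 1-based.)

i=2, j=2, merged so far=[0, 1]

[i=1,j=1] A[i]=1>B[j]=0 take 0 → j++
[i=1,j=2] A[i]=1<=B[j]=5 take 1 → i++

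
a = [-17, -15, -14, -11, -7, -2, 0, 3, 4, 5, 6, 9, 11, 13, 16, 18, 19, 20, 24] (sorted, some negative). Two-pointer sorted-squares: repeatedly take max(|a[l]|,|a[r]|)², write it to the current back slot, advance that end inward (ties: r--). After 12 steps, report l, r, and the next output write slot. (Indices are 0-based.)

[0,18] |-17|<=|24| out[18]=576 → r--
[0,17] |-17|<=|20| out[17]=400 → r--
[0,16] |-17|<=|19| out[16]=361 → r--
[0,15] |-17|<=|18| out[15]=324 → r--
[0,14] |-17|>|16| out[14]=289 → l++
[1,14] |-15|<=|16| out[13]=256 → r--
[1,13] |-15|>|13| out[12]=225 → l++
[2,13] |-14|>|13| out[11]=196 → l++
[3,13] |-11|<=|13| out[10]=169 → r--
[3,12] |-11|<=|11| out[9]=121 → r--
[3,11] |-11|>|9| out[8]=121 → l++
[4,11] |-7|<=|9| out[7]=81 → r--

l=4, r=10, next write slot=6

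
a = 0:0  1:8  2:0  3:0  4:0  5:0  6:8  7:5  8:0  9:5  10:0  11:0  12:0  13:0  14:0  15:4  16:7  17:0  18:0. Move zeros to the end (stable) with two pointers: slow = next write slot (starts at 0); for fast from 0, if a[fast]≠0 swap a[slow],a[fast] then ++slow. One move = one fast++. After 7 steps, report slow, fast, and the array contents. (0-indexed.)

(s=0,f=0) a[fast]=0 → fast++
(s=0,f=1) a[fast]=8≠0 swap→a[0]=8 → slow++,fast++
(s=1,f=2) a[fast]=0 → fast++
(s=1,f=3) a[fast]=0 → fast++
(s=1,f=4) a[fast]=0 → fast++
(s=1,f=5) a[fast]=0 → fast++
(s=1,f=6) a[fast]=8≠0 swap→a[1]=8 → slow++,fast++

slow=2, fast=7, a=[8, 8, 0, 0, 0, 0, 0, 5, 0, 5, 0, 0, 0, 0, 0, 4, 7, 0, 0]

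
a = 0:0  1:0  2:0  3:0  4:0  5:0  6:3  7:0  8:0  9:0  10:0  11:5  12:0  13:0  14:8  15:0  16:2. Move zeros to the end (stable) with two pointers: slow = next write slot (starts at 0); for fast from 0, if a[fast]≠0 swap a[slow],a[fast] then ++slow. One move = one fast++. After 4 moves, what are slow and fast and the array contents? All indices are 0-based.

slow=0, fast=4, a=[0, 0, 0, 0, 0, 0, 3, 0, 0, 0, 0, 5, 0, 0, 8, 0, 2]

slow=0 fast=0: a[fast]=0, fast++
slow=0 fast=1: a[fast]=0, fast++
slow=0 fast=2: a[fast]=0, fast++
slow=0 fast=3: a[fast]=0, fast++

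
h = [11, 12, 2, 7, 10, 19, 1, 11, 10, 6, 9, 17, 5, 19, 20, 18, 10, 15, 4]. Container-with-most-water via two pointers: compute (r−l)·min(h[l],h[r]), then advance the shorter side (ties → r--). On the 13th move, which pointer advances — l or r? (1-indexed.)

l

l=1 r=19: min(11,4)*18=72 best=72 *, r--
l=1 r=18: min(11,15)*17=187 best=187 *, l++
l=2 r=18: min(12,15)*16=192 best=192 *, l++
l=3 r=18: min(2,15)*15=30 best=192, l++
l=4 r=18: min(7,15)*14=98 best=192, l++
l=5 r=18: min(10,15)*13=130 best=192, l++
l=6 r=18: min(19,15)*12=180 best=192, r--
l=6 r=17: min(19,10)*11=110 best=192, r--
l=6 r=16: min(19,18)*10=180 best=192, r--
l=6 r=15: min(19,20)*9=171 best=192, l++
l=7 r=15: min(1,20)*8=8 best=192, l++
l=8 r=15: min(11,20)*7=77 best=192, l++
l=9 r=15: min(10,20)*6=60 best=192, l++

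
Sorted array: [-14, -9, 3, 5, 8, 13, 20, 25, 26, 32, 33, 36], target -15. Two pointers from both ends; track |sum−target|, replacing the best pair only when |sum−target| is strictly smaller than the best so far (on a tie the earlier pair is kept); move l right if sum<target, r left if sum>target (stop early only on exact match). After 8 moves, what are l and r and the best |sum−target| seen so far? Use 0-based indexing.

l=0 r=11: -14+36=22 d=37 *, r--
l=0 r=10: -14+33=19 d=34 *, r--
l=0 r=9: -14+32=18 d=33 *, r--
l=0 r=8: -14+26=12 d=27 *, r--
l=0 r=7: -14+25=11 d=26 *, r--
l=0 r=6: -14+20=6 d=21 *, r--
l=0 r=5: -14+13=-1 d=14 *, r--
l=0 r=4: -14+8=-6 d=9 *, r--

l=0, r=3, best |Δ|=9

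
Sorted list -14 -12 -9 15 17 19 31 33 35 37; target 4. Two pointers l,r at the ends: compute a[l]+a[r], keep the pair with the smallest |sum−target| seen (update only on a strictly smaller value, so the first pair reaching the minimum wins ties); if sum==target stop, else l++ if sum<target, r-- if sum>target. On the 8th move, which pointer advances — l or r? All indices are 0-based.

l=0 r=9: -14+37=23 d=19 *, r--
l=0 r=8: -14+35=21 d=17 *, r--
l=0 r=7: -14+33=19 d=15 *, r--
l=0 r=6: -14+31=17 d=13 *, r--
l=0 r=5: -14+19=5 d=1 *, r--
l=0 r=4: -14+17=3 d=1, l++
l=1 r=4: -12+17=5 d=1, r--
l=1 r=3: -12+15=3 d=1, l++

l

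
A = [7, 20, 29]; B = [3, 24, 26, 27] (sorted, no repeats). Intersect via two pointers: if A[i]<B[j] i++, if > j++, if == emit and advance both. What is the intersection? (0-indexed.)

i=0 j=0: 7>3, j++
i=0 j=1: 7<24, i++
i=1 j=1: 20<24, i++
i=2 j=1: 29>24, j++
i=2 j=2: 29>26, j++
i=2 j=3: 29>27, j++

intersection = []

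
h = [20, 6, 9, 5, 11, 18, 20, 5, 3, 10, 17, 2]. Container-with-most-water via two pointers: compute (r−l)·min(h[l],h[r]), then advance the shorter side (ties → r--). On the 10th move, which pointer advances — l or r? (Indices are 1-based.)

r

[1,12] min(20,2)*11=22 best=22 * → r--
[1,11] min(20,17)*10=170 best=170 * → r--
[1,10] min(20,10)*9=90 best=170 → r--
[1,9] min(20,3)*8=24 best=170 → r--
[1,8] min(20,5)*7=35 best=170 → r--
[1,7] min(20,20)*6=120 best=170 → r--
[1,6] min(20,18)*5=90 best=170 → r--
[1,5] min(20,11)*4=44 best=170 → r--
[1,4] min(20,5)*3=15 best=170 → r--
[1,3] min(20,9)*2=18 best=170 → r--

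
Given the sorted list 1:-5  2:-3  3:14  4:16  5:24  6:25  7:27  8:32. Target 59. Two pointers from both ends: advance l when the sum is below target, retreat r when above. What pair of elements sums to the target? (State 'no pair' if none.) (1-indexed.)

(27, 32)

l=1 r=8: -5+32=27 <59, l++
l=2 r=8: -3+32=29 <59, l++
l=3 r=8: 14+32=46 <59, l++
l=4 r=8: 16+32=48 <59, l++
l=5 r=8: 24+32=56 <59, l++
l=6 r=8: 25+32=57 <59, l++
l=7 r=8: 27+32=59, found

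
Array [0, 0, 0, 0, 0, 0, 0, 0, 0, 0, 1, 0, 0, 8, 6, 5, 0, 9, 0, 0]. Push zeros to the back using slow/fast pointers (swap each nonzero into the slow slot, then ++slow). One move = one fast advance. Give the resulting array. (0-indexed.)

[1, 8, 6, 5, 9, 0, 0, 0, 0, 0, 0, 0, 0, 0, 0, 0, 0, 0, 0, 0]

(s=0,f=0) a[fast]=0 → fast++
(s=0,f=1) a[fast]=0 → fast++
(s=0,f=2) a[fast]=0 → fast++
(s=0,f=3) a[fast]=0 → fast++
(s=0,f=4) a[fast]=0 → fast++
(s=0,f=5) a[fast]=0 → fast++
(s=0,f=6) a[fast]=0 → fast++
(s=0,f=7) a[fast]=0 → fast++
(s=0,f=8) a[fast]=0 → fast++
(s=0,f=9) a[fast]=0 → fast++
(s=0,f=10) a[fast]=1≠0 swap→a[0]=1 → slow++,fast++
(s=1,f=11) a[fast]=0 → fast++
(s=1,f=12) a[fast]=0 → fast++
(s=1,f=13) a[fast]=8≠0 swap→a[1]=8 → slow++,fast++
(s=2,f=14) a[fast]=6≠0 swap→a[2]=6 → slow++,fast++
(s=3,f=15) a[fast]=5≠0 swap→a[3]=5 → slow++,fast++
(s=4,f=16) a[fast]=0 → fast++
(s=4,f=17) a[fast]=9≠0 swap→a[4]=9 → slow++,fast++
(s=5,f=18) a[fast]=0 → fast++
(s=5,f=19) a[fast]=0 → fast++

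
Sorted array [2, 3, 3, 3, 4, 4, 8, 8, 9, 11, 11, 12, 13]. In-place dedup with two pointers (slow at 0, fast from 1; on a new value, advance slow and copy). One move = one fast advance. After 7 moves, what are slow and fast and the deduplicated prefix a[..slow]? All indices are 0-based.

slow=3, fast=8, prefix=[2, 3, 4, 8]

(s=0,f=1) a[fast]=3≠a[slow]=2 write a[1]=3 → slow++,fast++
(s=1,f=2) a[fast]=3=a[slow] dup → fast++
(s=1,f=3) a[fast]=3=a[slow] dup → fast++
(s=1,f=4) a[fast]=4≠a[slow]=3 write a[2]=4 → slow++,fast++
(s=2,f=5) a[fast]=4=a[slow] dup → fast++
(s=2,f=6) a[fast]=8≠a[slow]=4 write a[3]=8 → slow++,fast++
(s=3,f=7) a[fast]=8=a[slow] dup → fast++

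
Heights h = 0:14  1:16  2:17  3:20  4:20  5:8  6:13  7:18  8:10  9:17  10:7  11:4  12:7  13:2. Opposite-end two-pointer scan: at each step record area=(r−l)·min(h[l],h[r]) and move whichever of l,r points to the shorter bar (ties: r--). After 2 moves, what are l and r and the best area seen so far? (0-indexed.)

[0,13] min(14,2)*13=26 best=26 * → r--
[0,12] min(14,7)*12=84 best=84 * → r--

l=0, r=11, best area=84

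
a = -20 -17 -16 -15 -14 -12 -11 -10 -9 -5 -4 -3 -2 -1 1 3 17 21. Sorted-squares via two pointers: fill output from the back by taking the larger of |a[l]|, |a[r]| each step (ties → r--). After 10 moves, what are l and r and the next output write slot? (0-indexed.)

l=0 r=17: |-20|<=|21| out[17]=441, r--
l=0 r=16: |-20|>|17| out[16]=400, l++
l=1 r=16: |-17|<=|17| out[15]=289, r--
l=1 r=15: |-17|>|3| out[14]=289, l++
l=2 r=15: |-16|>|3| out[13]=256, l++
l=3 r=15: |-15|>|3| out[12]=225, l++
l=4 r=15: |-14|>|3| out[11]=196, l++
l=5 r=15: |-12|>|3| out[10]=144, l++
l=6 r=15: |-11|>|3| out[9]=121, l++
l=7 r=15: |-10|>|3| out[8]=100, l++

l=8, r=15, next write slot=7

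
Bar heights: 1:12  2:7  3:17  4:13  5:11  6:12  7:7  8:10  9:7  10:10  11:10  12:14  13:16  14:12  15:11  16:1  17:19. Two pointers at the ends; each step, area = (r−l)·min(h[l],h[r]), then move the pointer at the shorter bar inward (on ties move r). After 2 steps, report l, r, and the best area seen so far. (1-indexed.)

l=3, r=17, best area=192

l=1 r=17: min(12,19)*16=192 best=192 *, l++
l=2 r=17: min(7,19)*15=105 best=192, l++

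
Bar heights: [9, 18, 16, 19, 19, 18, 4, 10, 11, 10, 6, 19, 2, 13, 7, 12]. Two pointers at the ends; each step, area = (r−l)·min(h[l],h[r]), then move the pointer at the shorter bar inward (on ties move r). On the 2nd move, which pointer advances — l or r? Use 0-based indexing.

r

l=0 r=15: min(9,12)*15=135 best=135 *, l++
l=1 r=15: min(18,12)*14=168 best=168 *, r--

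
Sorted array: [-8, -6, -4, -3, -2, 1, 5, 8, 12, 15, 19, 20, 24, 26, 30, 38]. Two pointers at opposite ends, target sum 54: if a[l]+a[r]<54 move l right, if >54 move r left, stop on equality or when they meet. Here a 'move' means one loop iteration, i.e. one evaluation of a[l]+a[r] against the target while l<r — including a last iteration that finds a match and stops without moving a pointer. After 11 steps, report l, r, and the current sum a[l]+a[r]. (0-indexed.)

[0,15] -8+38=30 <54 → l++
[1,15] -6+38=32 <54 → l++
[2,15] -4+38=34 <54 → l++
[3,15] -3+38=35 <54 → l++
[4,15] -2+38=36 <54 → l++
[5,15] 1+38=39 <54 → l++
[6,15] 5+38=43 <54 → l++
[7,15] 8+38=46 <54 → l++
[8,15] 12+38=50 <54 → l++
[9,15] 15+38=53 <54 → l++
[10,15] 19+38=57 >54 → r--

l=10, r=14, sum=49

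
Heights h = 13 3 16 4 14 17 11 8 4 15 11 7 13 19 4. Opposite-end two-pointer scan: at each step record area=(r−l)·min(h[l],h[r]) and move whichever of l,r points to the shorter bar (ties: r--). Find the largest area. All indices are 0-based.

[0,14] min(13,4)*14=56 best=56 * → r--
[0,13] min(13,19)*13=169 best=169 * → l++
[1,13] min(3,19)*12=36 best=169 → l++
[2,13] min(16,19)*11=176 best=176 * → l++
[3,13] min(4,19)*10=40 best=176 → l++
[4,13] min(14,19)*9=126 best=176 → l++
[5,13] min(17,19)*8=136 best=176 → l++
[6,13] min(11,19)*7=77 best=176 → l++
[7,13] min(8,19)*6=48 best=176 → l++
[8,13] min(4,19)*5=20 best=176 → l++
[9,13] min(15,19)*4=60 best=176 → l++
[10,13] min(11,19)*3=33 best=176 → l++
[11,13] min(7,19)*2=14 best=176 → l++
[12,13] min(13,19)*1=13 best=176 → l++

max area = 176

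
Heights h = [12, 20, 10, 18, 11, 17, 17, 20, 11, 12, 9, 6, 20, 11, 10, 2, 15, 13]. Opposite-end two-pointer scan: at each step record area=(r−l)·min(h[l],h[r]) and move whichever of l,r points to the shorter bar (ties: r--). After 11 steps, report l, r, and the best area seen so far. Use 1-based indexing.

l=1 r=18: min(12,13)*17=204 best=204 *, l++
l=2 r=18: min(20,13)*16=208 best=208 *, r--
l=2 r=17: min(20,15)*15=225 best=225 *, r--
l=2 r=16: min(20,2)*14=28 best=225, r--
l=2 r=15: min(20,10)*13=130 best=225, r--
l=2 r=14: min(20,11)*12=132 best=225, r--
l=2 r=13: min(20,20)*11=220 best=225, r--
l=2 r=12: min(20,6)*10=60 best=225, r--
l=2 r=11: min(20,9)*9=81 best=225, r--
l=2 r=10: min(20,12)*8=96 best=225, r--
l=2 r=9: min(20,11)*7=77 best=225, r--

l=2, r=8, best area=225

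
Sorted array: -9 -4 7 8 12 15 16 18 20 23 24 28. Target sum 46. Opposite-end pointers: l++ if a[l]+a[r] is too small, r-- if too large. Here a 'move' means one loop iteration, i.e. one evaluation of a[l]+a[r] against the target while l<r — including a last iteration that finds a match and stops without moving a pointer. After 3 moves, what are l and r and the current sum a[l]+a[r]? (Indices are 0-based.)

l=3, r=11, sum=36

[0,11] -9+28=19 <46 → l++
[1,11] -4+28=24 <46 → l++
[2,11] 7+28=35 <46 → l++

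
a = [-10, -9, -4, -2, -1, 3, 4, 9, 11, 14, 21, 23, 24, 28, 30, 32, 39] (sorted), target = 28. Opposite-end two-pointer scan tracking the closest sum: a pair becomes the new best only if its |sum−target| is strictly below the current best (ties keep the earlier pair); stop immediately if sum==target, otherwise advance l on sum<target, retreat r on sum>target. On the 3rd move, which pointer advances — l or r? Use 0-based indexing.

l=0 r=16: -10+39=29 d=1 *, r--
l=0 r=15: -10+32=22 d=6, l++
l=1 r=15: -9+32=23 d=5, l++

l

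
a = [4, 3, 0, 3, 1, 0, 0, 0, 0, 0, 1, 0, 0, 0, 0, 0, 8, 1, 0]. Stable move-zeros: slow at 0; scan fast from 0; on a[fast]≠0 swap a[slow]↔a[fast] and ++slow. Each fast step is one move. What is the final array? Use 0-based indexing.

slow=0 fast=0: a[fast]=4≠0 swap→a[0]=4, slow++,fast++
slow=1 fast=1: a[fast]=3≠0 swap→a[1]=3, slow++,fast++
slow=2 fast=2: a[fast]=0, fast++
slow=2 fast=3: a[fast]=3≠0 swap→a[2]=3, slow++,fast++
slow=3 fast=4: a[fast]=1≠0 swap→a[3]=1, slow++,fast++
slow=4 fast=5: a[fast]=0, fast++
slow=4 fast=6: a[fast]=0, fast++
slow=4 fast=7: a[fast]=0, fast++
slow=4 fast=8: a[fast]=0, fast++
slow=4 fast=9: a[fast]=0, fast++
slow=4 fast=10: a[fast]=1≠0 swap→a[4]=1, slow++,fast++
slow=5 fast=11: a[fast]=0, fast++
slow=5 fast=12: a[fast]=0, fast++
slow=5 fast=13: a[fast]=0, fast++
slow=5 fast=14: a[fast]=0, fast++
slow=5 fast=15: a[fast]=0, fast++
slow=5 fast=16: a[fast]=8≠0 swap→a[5]=8, slow++,fast++
slow=6 fast=17: a[fast]=1≠0 swap→a[6]=1, slow++,fast++
slow=7 fast=18: a[fast]=0, fast++

[4, 3, 3, 1, 1, 8, 1, 0, 0, 0, 0, 0, 0, 0, 0, 0, 0, 0, 0]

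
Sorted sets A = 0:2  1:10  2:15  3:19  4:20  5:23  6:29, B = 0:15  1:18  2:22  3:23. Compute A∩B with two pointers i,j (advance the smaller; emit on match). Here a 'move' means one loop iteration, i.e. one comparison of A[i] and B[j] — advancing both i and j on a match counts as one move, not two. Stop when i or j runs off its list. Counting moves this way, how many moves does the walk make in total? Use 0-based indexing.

i=0 j=0: 2<15, i++
i=1 j=0: 10<15, i++
i=2 j=0: 15==15 emit, i++,j++
i=3 j=1: 19>18, j++
i=3 j=2: 19<22, i++
i=4 j=2: 20<22, i++
i=5 j=2: 23>22, j++
i=5 j=3: 23==23 emit, i++,j++

8 moves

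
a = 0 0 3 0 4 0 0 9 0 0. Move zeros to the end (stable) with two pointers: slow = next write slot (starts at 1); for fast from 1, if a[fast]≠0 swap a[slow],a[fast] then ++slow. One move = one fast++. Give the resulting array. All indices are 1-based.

[3, 4, 9, 0, 0, 0, 0, 0, 0, 0]

(s=1,f=1) a[fast]=0 → fast++
(s=1,f=2) a[fast]=0 → fast++
(s=1,f=3) a[fast]=3≠0 swap→a[1]=3 → slow++,fast++
(s=2,f=4) a[fast]=0 → fast++
(s=2,f=5) a[fast]=4≠0 swap→a[2]=4 → slow++,fast++
(s=3,f=6) a[fast]=0 → fast++
(s=3,f=7) a[fast]=0 → fast++
(s=3,f=8) a[fast]=9≠0 swap→a[3]=9 → slow++,fast++
(s=4,f=9) a[fast]=0 → fast++
(s=4,f=10) a[fast]=0 → fast++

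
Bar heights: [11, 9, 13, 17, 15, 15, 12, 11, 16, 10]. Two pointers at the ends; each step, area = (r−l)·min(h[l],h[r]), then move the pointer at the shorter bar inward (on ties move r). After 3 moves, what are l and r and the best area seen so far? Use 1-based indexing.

l=3, r=9, best area=90

[1,10] min(11,10)*9=90 best=90 * → r--
[1,9] min(11,16)*8=88 best=90 → l++
[2,9] min(9,16)*7=63 best=90 → l++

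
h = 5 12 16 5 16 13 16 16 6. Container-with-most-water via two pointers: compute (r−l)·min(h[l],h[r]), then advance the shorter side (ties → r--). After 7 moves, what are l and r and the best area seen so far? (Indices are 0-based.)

l=0 r=8: min(5,6)*8=40 best=40 *, l++
l=1 r=8: min(12,6)*7=42 best=42 *, r--
l=1 r=7: min(12,16)*6=72 best=72 *, l++
l=2 r=7: min(16,16)*5=80 best=80 *, r--
l=2 r=6: min(16,16)*4=64 best=80, r--
l=2 r=5: min(16,13)*3=39 best=80, r--
l=2 r=4: min(16,16)*2=32 best=80, r--

l=2, r=3, best area=80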